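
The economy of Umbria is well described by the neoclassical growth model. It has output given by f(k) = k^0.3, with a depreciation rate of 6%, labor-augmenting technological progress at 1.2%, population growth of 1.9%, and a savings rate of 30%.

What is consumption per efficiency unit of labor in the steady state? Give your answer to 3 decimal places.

In steady state, investment equals break-even investment: s·k^α = (n + g + δ)·k.
Dividing both sides by k: k^(1−α) = s / (n + g + δ).
k^0.7 = 0.30 / (0.019 + 0.012 + 0.060) = 0.30 / 0.091 = 3.2967
k* = 3.2967^(1/0.7) ≈ 5.4968
y* = (k*)^α = 5.4968^0.3 ≈ 1.6674
c* = (1 − s)·y* = (1 − 0.30) × 1.6674 ≈ 1.1672

c* ≈ 1.167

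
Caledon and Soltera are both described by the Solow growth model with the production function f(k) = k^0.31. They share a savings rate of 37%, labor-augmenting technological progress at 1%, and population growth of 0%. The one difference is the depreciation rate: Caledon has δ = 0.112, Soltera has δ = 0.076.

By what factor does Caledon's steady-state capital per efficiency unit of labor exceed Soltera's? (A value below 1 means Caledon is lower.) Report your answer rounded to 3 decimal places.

Steady-state k* = [s/(n + g + δ)]^(1/(1−α)), so the ratio is [ (s_C/(n + g + δ)_C) / (s_S/(n + g + δ)_S) ]^1.4493.
s_C/(n + g + δ)_C = 0.37/0.122 = 3.0328; s_S/(n + g + δ)_S = 0.37/0.086 = 4.3023.
Ratio = (3.0328/4.3023)^1.4493 = 0.7049^1.4493 ≈ 0.6024

k*_C / k*_S ≈ 0.602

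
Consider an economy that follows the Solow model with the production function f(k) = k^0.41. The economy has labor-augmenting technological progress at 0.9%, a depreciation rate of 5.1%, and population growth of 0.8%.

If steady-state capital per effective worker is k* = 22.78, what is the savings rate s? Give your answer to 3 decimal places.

s ≈ 0.430

At the steady state, Δk = 0, so s·k^α = (n + g + δ)·k.
So s / (n + g + δ) = (k*)^(1−α) = 22.78^0.59 = 6.3235.
Therefore s = 6.3235 × (n + g + δ) = 6.3235 × 0.068 = 0.4300.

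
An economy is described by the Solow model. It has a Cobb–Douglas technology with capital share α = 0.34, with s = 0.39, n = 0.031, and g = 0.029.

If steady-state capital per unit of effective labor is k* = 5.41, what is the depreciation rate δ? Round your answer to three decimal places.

Steady state requires s·f(k) = (n + g + δ)·k, i.e. s·k^α = (n + g + δ)·k.
So s / (n + g + δ) = (k*)^(1−α) = 5.41^0.66 = 3.0473.
Therefore n + g + δ = s / 3.0473 = 0.39 / 3.0473 = 0.1280, so δ = 0.1280 − 0.060 = 0.0680.

δ ≈ 0.068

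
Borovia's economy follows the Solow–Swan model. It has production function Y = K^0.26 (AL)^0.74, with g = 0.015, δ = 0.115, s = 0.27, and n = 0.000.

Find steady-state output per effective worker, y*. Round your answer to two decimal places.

y* = 1.29

At the steady state, Δk = 0, so s·k^α = (n + g + δ)·k.
Dividing both sides by k: k^(1−α) = s / (n + g + δ).
k^0.74 = 0.27 / (0.000 + 0.015 + 0.115) = 0.27 / 0.130 = 2.0769
k* = 2.0769^(1/0.74) ≈ 2.6850
y* = (k*)^α = 2.6850^0.26 ≈ 1.2928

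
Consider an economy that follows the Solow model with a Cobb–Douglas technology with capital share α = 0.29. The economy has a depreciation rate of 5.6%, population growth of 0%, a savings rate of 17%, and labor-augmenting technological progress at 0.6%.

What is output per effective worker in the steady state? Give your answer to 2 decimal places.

In steady state, investment equals break-even investment: s·k^α = (n + g + δ)·k.
Rearranging, k^(1−α) = s / (n + g + δ).
k^0.71 = 0.17 / (0.000 + 0.006 + 0.056) = 0.17 / 0.062 = 2.7419
k* = 2.7419^(1/0.71) ≈ 4.1397
y* = (k*)^α = 4.1397^0.29 ≈ 1.5098

y* ≈ 1.51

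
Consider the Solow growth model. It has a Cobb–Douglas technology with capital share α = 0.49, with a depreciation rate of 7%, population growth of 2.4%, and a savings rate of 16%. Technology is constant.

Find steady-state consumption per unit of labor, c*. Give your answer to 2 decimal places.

c* ≈ 1.40

In steady state, investment equals break-even investment: s·k^α = (n + δ)·k.
Rearranging, k^(1−α) = s / (n + δ).
k^0.51 = 0.16 / (0.024 + 0.070) = 0.16 / 0.094 = 1.7021
k* = 1.7021^(1/0.51) ≈ 2.8373
y* = (k*)^α = 2.8373^0.49 ≈ 1.6670
c* = (1 − s)·y* = (1 − 0.16) × 1.6670 ≈ 1.4003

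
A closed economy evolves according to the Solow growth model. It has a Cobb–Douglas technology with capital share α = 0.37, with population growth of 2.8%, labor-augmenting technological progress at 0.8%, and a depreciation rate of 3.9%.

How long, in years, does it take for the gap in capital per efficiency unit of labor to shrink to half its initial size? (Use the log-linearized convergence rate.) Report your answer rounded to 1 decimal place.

Near the steady state the convergence rate is λ = (1 − α)(n + g + δ).
λ = (1 − 0.37) × 0.075 = 0.63 × 0.075 = 0.04725
Half-life = ln 2 / λ = 0.6931 / 0.04725 ≈ 14.67 years

half-life ≈ 14.7 years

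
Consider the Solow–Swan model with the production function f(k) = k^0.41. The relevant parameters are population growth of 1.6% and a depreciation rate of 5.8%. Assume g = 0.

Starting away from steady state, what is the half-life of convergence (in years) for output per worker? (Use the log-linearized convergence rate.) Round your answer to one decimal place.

Near the steady state the convergence rate is λ = (1 − α)(n + δ).
λ = (1 − 0.41) × 0.074 = 0.59 × 0.074 = 0.04366
Half-life = ln 2 / λ = 0.6931 / 0.04366 ≈ 15.87 years

t_½ ≈ 15.9 years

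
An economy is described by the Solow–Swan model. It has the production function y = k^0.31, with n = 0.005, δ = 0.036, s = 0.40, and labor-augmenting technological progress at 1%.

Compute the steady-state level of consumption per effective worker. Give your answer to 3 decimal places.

At the steady state, Δk = 0, so s·k^α = (n + g + δ)·k.
Dividing both sides by k: k^(1−α) = s / (n + g + δ).
k^0.69 = 0.40 / (0.005 + 0.010 + 0.036) = 0.40 / 0.051 = 7.8431
k* = 7.8431^(1/0.69) ≈ 19.7860
y* = (k*)^α = 19.7860^0.31 ≈ 2.5227
c* = (1 − s)·y* = (1 − 0.40) × 2.5227 ≈ 1.5136

c* ≈ 1.514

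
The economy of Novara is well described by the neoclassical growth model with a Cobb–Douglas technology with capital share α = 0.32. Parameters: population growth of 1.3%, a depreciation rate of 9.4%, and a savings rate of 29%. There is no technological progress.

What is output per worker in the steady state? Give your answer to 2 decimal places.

y* = 1.60

Steady state requires s·f(k) = (n + δ)·k, i.e. s·k^α = (n + δ)·k.
Rearranging, k^(1−α) = s / (n + δ).
k^0.68 = 0.29 / (0.013 + 0.094) = 0.29 / 0.107 = 2.7103
k* = 2.7103^(1/0.68) ≈ 4.3330
y* = (k*)^α = 4.3330^0.32 ≈ 1.5987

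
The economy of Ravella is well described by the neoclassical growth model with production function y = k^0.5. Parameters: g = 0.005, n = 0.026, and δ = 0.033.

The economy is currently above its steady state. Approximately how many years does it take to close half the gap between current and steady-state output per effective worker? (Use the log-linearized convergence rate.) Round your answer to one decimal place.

about 21.7 years

Near the steady state the convergence rate is λ = (1 − α)(n + g + δ).
λ = (1 − 0.5) × 0.064 = 0.5 × 0.064 = 0.0320
Half-life = ln 2 / λ = 0.6931 / 0.0320 ≈ 21.66 years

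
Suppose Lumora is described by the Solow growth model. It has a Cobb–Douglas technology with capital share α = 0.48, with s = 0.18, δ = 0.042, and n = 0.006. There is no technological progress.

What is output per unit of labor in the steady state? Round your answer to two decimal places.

y* ≈ 3.39

In steady state, investment equals break-even investment: s·k^α = (n + δ)·k.
Dividing both sides by k: k^(1−α) = s / (n + δ).
k^0.52 = 0.18 / (0.006 + 0.042) = 0.18 / 0.048 = 3.7500
k* = 3.7500^(1/0.52) ≈ 12.7030
y* = (k*)^α = 12.7030^0.48 ≈ 3.3875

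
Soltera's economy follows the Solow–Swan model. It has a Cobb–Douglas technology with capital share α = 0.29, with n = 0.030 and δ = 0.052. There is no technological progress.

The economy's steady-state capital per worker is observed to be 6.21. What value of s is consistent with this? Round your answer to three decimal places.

Steady state requires s·f(k) = (n + δ)·k, i.e. s·k^α = (n + δ)·k.
So s / (n + δ) = (k*)^(1−α) = 6.21^0.71 = 3.6567.
Therefore s = 3.6567 × (n + δ) = 3.6567 × 0.082 = 0.2998.

s ≈ 0.300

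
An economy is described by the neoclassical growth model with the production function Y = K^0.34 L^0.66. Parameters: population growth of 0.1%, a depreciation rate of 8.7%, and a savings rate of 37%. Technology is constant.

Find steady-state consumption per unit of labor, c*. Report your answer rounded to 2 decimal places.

c* = 1.32

Steady state requires s·f(k) = (n + δ)·k, i.e. s·k^α = (n + δ)·k.
Rearranging, k^(1−α) = s / (n + δ).
k^0.66 = 0.37 / (0.001 + 0.087) = 0.37 / 0.088 = 4.2045
k* = 4.2045^(1/0.66) ≈ 8.8109
y* = (k*)^α = 8.8109^0.34 ≈ 2.0956
c* = (1 − s)·y* = (1 − 0.37) × 2.0956 ≈ 1.3202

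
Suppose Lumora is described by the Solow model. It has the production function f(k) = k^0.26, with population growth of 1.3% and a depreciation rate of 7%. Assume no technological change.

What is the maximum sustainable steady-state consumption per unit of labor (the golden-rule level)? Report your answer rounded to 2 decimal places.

c_gold ≈ 1.11

At the golden rule, f'(k) = n + δ, so α·k^(α−1) = n + δ and k_gold = (α/(n + δ))^(1/(1−α)).
k_gold = (0.26/0.083)^(1/0.74) = 3.1325^1.3514 ≈ 4.6789
c_gold = f(k_gold) − (n + δ)·k_gold = 1.4936 − 0.083×4.6789 ≈ 1.1053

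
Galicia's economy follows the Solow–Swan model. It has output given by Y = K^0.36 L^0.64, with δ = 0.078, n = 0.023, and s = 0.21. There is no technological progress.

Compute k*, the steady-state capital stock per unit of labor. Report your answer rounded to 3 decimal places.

k* = 3.138

At the steady state, Δk = 0, so s·k^α = (n + δ)·k.
Dividing both sides by k: k^(1−α) = s / (n + δ).
k^0.64 = 0.21 / (0.023 + 0.078) = 0.21 / 0.101 = 2.0792
k* = 2.0792^(1/0.64) ≈ 3.1384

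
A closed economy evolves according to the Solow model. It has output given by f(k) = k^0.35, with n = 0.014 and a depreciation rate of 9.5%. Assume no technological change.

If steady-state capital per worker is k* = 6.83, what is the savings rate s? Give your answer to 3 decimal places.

Steady state requires s·f(k) = (n + δ)·k, i.e. s·k^α = (n + δ)·k.
So s / (n + δ) = (k*)^(1−α) = 6.83^0.65 = 3.4864.
Therefore s = 3.4864 × (n + δ) = 3.4864 × 0.109 = 0.3800.

s ≈ 0.380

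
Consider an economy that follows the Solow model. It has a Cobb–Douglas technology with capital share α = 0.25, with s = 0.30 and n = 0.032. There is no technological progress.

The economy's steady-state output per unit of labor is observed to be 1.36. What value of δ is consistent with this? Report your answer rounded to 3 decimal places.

At the steady state, Δk = 0, so s·k^α = (n + δ)·k.
Since y* = [s/(n + δ)]^(α/(1−α)), we have s/(n + δ) = (y*)^((1−α)/α) = 1.36^3 = 2.5155.
Therefore n + δ = s / 2.5155 = 0.30 / 2.5155 = 0.1193, so δ = 0.1193 − 0.032 = 0.0873.

δ ≈ 0.087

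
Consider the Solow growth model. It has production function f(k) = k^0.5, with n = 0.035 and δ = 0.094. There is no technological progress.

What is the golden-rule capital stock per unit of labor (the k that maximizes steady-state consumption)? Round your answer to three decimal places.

The golden rule sets f'(k) = n + δ, i.e. α·k^(α−1) = n + δ.
So k^(1−α) = α / (n + δ) = 0.5 / 0.129 = 3.8760.
k_gold = 3.8760^(1/0.5) ≈ 15.0234

k_gold ≈ 15.023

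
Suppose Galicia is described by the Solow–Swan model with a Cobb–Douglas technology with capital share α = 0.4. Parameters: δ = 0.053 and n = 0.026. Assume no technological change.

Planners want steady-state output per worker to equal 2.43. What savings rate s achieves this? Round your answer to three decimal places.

s ≈ 0.299

Steady state requires s·f(k) = (n + δ)·k, i.e. s·k^α = (n + δ)·k.
Since y* = [s/(n + δ)]^(α/(1−α)), we have s/(n + δ) = (y*)^((1−α)/α) = 2.43^1.5 = 3.7880.
Therefore s = 3.7880 × (n + δ) = 3.7880 × 0.079 = 0.2993.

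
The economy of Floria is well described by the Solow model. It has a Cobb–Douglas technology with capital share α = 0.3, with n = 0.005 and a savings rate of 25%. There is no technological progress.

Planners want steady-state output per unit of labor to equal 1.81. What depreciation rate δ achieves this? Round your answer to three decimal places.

δ ≈ 0.058

Steady state requires s·f(k) = (n + δ)·k, i.e. s·k^α = (n + δ)·k.
Since y* = [s/(n + δ)]^(α/(1−α)), we have s/(n + δ) = (y*)^((1−α)/α) = 1.81^2.3333 = 3.9925.
Therefore n + δ = s / 3.9925 = 0.25 / 3.9925 = 0.0626, so δ = 0.0626 − 0.005 = 0.0576.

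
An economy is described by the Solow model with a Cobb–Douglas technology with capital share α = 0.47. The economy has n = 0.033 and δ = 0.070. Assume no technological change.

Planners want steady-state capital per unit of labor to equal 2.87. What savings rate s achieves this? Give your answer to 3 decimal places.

s ≈ 0.180

Steady state requires s·f(k) = (n + δ)·k, i.e. s·k^α = (n + δ)·k.
So s / (n + δ) = (k*)^(1−α) = 2.87^0.53 = 1.7485.
Therefore s = 1.7485 × (n + δ) = 1.7485 × 0.103 = 0.1801.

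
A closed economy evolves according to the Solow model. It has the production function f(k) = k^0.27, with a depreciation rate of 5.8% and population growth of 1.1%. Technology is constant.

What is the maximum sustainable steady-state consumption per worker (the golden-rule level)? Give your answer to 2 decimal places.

c_gold ≈ 1.21

At the golden rule, f'(k) = n + δ, so α·k^(α−1) = n + δ and k_gold = (α/(n + δ))^(1/(1−α)).
k_gold = (0.27/0.069)^(1/0.73) = 3.9130^1.3699 ≈ 6.4816
c_gold = f(k_gold) − (n + δ)·k_gold = 1.6564 − 0.069×6.4816 ≈ 1.2092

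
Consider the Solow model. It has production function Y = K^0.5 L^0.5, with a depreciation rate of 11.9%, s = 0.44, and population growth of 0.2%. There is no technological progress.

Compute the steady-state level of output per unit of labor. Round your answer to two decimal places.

Steady state requires s·f(k) = (n + δ)·k, i.e. s·k^α = (n + δ)·k.
Dividing both sides by k: k^(1−α) = s / (n + δ).
k^0.5 = 0.44 / (0.002 + 0.119) = 0.44 / 0.121 = 3.6364
k* = 3.6364^(1/0.5) ≈ 13.2234
y* = (k*)^α = 13.2234^0.5 ≈ 3.6364

y* ≈ 3.64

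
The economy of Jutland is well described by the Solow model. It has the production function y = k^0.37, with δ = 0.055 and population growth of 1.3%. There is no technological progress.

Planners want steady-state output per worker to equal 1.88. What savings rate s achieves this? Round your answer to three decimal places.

s ≈ 0.199

In steady state, investment equals break-even investment: s·k^α = (n + δ)·k.
Since y* = [s/(n + δ)]^(α/(1−α)), we have s/(n + δ) = (y*)^((1−α)/α) = 1.88^1.7027 = 2.9296.
Therefore s = 2.9296 × (n + δ) = 2.9296 × 0.068 = 0.1992.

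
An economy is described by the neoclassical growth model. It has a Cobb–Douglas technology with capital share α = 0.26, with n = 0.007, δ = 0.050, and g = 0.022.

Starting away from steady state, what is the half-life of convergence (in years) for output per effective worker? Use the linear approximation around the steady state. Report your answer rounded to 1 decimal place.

t_½ ≈ 11.9 years

Near the steady state the convergence rate is λ = (1 − α)(n + g + δ).
λ = (1 − 0.26) × 0.079 = 0.74 × 0.079 = 0.05846
Half-life = ln 2 / λ = 0.6931 / 0.05846 ≈ 11.86 years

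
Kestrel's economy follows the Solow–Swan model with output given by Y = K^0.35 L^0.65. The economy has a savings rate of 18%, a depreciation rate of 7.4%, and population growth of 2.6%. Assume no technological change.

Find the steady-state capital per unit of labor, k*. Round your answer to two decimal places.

At the steady state, Δk = 0, so s·k^α = (n + δ)·k.
Dividing both sides by k: k^(1−α) = s / (n + δ).
k^0.65 = 0.18 / (0.026 + 0.074) = 0.18 / 0.100 = 1.8000
k* = 1.8000^(1/0.65) ≈ 2.4702

k* ≈ 2.47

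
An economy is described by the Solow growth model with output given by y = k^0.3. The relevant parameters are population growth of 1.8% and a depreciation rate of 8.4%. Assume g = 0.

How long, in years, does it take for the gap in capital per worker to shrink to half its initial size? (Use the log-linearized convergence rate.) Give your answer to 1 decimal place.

about 9.7 years

Near the steady state the convergence rate is λ = (1 − α)(n + δ).
λ = (1 − 0.3) × 0.102 = 0.7 × 0.102 = 0.0714
Half-life = ln 2 / λ = 0.6931 / 0.0714 ≈ 9.71 years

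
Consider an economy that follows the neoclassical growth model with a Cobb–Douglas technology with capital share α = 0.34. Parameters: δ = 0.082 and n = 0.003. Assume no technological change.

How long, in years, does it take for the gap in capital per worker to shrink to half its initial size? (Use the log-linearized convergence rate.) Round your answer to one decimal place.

half-life ≈ 12.4 years

Near the steady state the convergence rate is λ = (1 − α)(n + δ).
λ = (1 − 0.34) × 0.085 = 0.66 × 0.085 = 0.0561
Half-life = ln 2 / λ = 0.6931 / 0.0561 ≈ 12.35 years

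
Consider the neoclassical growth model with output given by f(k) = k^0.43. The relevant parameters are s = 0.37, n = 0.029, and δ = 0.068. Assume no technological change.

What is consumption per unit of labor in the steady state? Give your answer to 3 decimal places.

c* ≈ 1.730

Steady state requires s·f(k) = (n + δ)·k, i.e. s·k^α = (n + δ)·k.
Rearranging, k^(1−α) = s / (n + δ).
k^0.57 = 0.37 / (0.029 + 0.068) = 0.37 / 0.097 = 3.8144
k* = 3.8144^(1/0.57) ≈ 10.4724
y* = (k*)^α = 10.4724^0.43 ≈ 2.7455
c* = (1 − s)·y* = (1 − 0.37) × 2.7455 ≈ 1.7297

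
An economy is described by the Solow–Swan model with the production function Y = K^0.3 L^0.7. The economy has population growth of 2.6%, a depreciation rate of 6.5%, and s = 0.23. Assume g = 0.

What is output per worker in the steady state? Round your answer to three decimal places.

Steady state requires s·f(k) = (n + δ)·k, i.e. s·k^α = (n + δ)·k.
Dividing both sides by k: k^(1−α) = s / (n + δ).
k^0.7 = 0.23 / (0.026 + 0.065) = 0.23 / 0.091 = 2.5275
k* = 2.5275^(1/0.7) ≈ 3.7607
y* = (k*)^α = 3.7607^0.3 ≈ 1.4879

y* = 1.488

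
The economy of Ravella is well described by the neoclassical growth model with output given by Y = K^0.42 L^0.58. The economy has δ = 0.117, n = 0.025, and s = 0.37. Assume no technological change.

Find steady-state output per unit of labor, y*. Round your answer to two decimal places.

Steady state requires s·f(k) = (n + δ)·k, i.e. s·k^α = (n + δ)·k.
Dividing both sides by k: k^(1−α) = s / (n + δ).
k^0.58 = 0.37 / (0.025 + 0.117) = 0.37 / 0.142 = 2.6056
k* = 2.6056^(1/0.58) ≈ 5.2129
y* = (k*)^α = 5.2129^0.42 ≈ 2.0007

y* ≈ 2.00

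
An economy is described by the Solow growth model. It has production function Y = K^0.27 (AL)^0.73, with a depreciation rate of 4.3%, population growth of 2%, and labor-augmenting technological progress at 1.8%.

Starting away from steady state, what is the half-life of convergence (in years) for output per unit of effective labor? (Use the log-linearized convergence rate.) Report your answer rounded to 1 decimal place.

half-life ≈ 11.7 years

Near the steady state the convergence rate is λ = (1 − α)(n + g + δ).
λ = (1 − 0.27) × 0.081 = 0.73 × 0.081 = 0.05913
Half-life = ln 2 / λ = 0.6931 / 0.05913 ≈ 11.72 years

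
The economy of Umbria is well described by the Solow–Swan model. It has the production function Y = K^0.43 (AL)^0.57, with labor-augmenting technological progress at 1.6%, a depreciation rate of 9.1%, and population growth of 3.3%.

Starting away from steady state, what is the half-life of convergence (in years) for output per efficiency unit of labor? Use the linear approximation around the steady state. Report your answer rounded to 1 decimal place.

Near the steady state the convergence rate is λ = (1 − α)(n + g + δ).
λ = (1 − 0.43) × 0.140 = 0.57 × 0.140 = 0.0798
Half-life = ln 2 / λ = 0.6931 / 0.0798 ≈ 8.69 years

about 8.7 years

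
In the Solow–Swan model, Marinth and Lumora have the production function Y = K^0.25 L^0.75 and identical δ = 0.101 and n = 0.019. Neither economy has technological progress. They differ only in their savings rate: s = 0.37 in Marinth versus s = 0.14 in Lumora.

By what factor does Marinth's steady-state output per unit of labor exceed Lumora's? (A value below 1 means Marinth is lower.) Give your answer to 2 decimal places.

Steady-state y* = [s/(n + δ)]^(α/(1−α)), so the ratio is [ (s_M/(n + δ)_M) / (s_L/(n + δ)_L) ]^0.3333.
s_M/(n + δ)_M = 0.37/0.120 = 3.0833; s_L/(n + δ)_L = 0.14/0.120 = 1.1667.
Ratio = (3.0833/1.1667)^0.3333 = 2.6428^0.3333 ≈ 1.3825

y*_M / y*_L ≈ 1.38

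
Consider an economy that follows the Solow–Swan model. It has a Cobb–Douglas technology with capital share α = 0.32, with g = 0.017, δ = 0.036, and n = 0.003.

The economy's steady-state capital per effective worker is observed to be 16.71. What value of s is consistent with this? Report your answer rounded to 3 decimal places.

At the steady state, Δk = 0, so s·k^α = (n + g + δ)·k.
So s / (n + g + δ) = (k*)^(1−α) = 16.71^0.68 = 6.7862.
Therefore s = 6.7862 × (n + g + δ) = 6.7862 × 0.056 = 0.3800.

s ≈ 0.380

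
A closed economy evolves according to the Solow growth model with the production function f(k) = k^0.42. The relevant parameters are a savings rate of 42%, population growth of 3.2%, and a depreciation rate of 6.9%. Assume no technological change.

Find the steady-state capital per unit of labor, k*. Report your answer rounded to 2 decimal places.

k* ≈ 11.67

Steady state requires s·f(k) = (n + δ)·k, i.e. s·k^α = (n + δ)·k.
Dividing both sides by k: k^(1−α) = s / (n + δ).
k^0.58 = 0.42 / (0.032 + 0.069) = 0.42 / 0.101 = 4.1584
k* = 4.1584^(1/0.58) ≈ 11.6712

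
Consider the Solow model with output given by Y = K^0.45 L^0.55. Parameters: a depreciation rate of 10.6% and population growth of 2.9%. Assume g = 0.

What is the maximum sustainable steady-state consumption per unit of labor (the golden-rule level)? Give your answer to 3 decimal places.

At the golden rule, f'(k) = n + δ, so α·k^(α−1) = n + δ and k_gold = (α/(n + δ))^(1/(1−α)).
k_gold = (0.45/0.135)^(1/0.55) = 3.3333^1.8182 ≈ 8.9267
c_gold = f(k_gold) − (n + δ)·k_gold = 2.6780 − 0.135×8.9267 ≈ 1.4729

c_gold ≈ 1.473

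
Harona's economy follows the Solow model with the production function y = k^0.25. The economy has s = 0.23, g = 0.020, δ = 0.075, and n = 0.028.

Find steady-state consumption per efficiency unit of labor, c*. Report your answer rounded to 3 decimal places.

Steady state requires s·f(k) = (n + g + δ)·k, i.e. s·k^α = (n + g + δ)·k.
Dividing both sides by k: k^(1−α) = s / (n + g + δ).
k^0.75 = 0.23 / (0.028 + 0.020 + 0.075) = 0.23 / 0.123 = 1.8699
k* = 1.8699^(1/0.75) ≈ 2.3037
y* = (k*)^α = 2.3037^0.25 ≈ 1.2320
c* = (1 − s)·y* = (1 − 0.23) × 1.2320 ≈ 0.9486

c* = 0.949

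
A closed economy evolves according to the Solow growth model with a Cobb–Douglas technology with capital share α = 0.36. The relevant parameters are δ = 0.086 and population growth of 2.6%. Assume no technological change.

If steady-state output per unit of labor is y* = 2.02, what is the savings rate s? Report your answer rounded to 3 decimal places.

At the steady state, Δk = 0, so s·k^α = (n + δ)·k.
Since y* = [s/(n + δ)]^(α/(1−α)), we have s/(n + δ) = (y*)^((1−α)/α) = 2.02^1.7778 = 3.4902.
Therefore s = 3.4902 × (n + δ) = 3.4902 × 0.112 = 0.3909.

s ≈ 0.391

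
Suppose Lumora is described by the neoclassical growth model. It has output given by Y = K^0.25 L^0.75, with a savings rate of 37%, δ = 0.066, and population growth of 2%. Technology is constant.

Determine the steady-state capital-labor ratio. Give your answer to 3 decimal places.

k* = 6.997

Steady state requires s·f(k) = (n + δ)·k, i.e. s·k^α = (n + δ)·k.
Dividing both sides by k: k^(1−α) = s / (n + δ).
k^0.75 = 0.37 / (0.020 + 0.066) = 0.37 / 0.086 = 4.3023
k* = 4.3023^(1/0.75) ≈ 6.9974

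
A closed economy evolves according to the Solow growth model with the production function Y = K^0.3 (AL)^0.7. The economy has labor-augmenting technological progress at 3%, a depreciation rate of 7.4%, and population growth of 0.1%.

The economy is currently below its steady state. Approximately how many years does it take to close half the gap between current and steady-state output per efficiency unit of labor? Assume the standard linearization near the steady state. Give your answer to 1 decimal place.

Near the steady state the convergence rate is λ = (1 − α)(n + g + δ).
λ = (1 − 0.3) × 0.105 = 0.7 × 0.105 = 0.0735
Half-life = ln 2 / λ = 0.6931 / 0.0735 ≈ 9.43 years

t_½ ≈ 9.4 years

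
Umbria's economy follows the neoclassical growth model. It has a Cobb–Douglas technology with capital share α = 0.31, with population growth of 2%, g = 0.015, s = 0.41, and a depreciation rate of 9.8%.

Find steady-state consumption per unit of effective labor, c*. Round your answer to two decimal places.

Steady state requires s·f(k) = (n + g + δ)·k, i.e. s·k^α = (n + g + δ)·k.
Dividing both sides by k: k^(1−α) = s / (n + g + δ).
k^0.69 = 0.41 / (0.020 + 0.015 + 0.098) = 0.41 / 0.133 = 3.0827
k* = 3.0827^(1/0.69) ≈ 5.1121
y* = (k*)^α = 5.1121^0.31 ≈ 1.6583
c* = (1 − s)·y* = (1 − 0.41) × 1.6583 ≈ 0.9784

c* ≈ 0.98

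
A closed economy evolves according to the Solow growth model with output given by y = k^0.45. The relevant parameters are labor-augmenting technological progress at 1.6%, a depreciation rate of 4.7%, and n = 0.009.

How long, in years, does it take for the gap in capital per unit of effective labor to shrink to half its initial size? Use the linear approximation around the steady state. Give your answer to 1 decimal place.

about 17.5 years

Near the steady state the convergence rate is λ = (1 − α)(n + g + δ).
λ = (1 − 0.45) × 0.072 = 0.55 × 0.072 = 0.0396
Half-life = ln 2 / λ = 0.6931 / 0.0396 ≈ 17.50 years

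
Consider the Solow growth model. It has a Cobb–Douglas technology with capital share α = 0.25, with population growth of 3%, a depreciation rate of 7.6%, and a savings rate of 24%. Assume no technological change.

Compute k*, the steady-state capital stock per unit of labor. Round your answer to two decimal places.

k* = 2.97

At the steady state, Δk = 0, so s·k^α = (n + δ)·k.
Dividing both sides by k: k^(1−α) = s / (n + δ).
k^0.75 = 0.24 / (0.030 + 0.076) = 0.24 / 0.106 = 2.2642
k* = 2.2642^(1/0.75) ≈ 2.9732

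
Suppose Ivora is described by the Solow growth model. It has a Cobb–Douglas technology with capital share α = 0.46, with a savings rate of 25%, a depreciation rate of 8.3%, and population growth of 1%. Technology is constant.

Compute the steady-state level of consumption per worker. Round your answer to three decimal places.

c* = 1.741

In steady state, investment equals break-even investment: s·k^α = (n + δ)·k.
Dividing both sides by k: k^(1−α) = s / (n + δ).
k^0.54 = 0.25 / (0.010 + 0.083) = 0.25 / 0.093 = 2.6882
k* = 2.6882^(1/0.54) ≈ 6.2416
y* = (k*)^α = 6.2416^0.46 ≈ 2.3219
c* = (1 − s)·y* = (1 − 0.25) × 2.3219 ≈ 1.7414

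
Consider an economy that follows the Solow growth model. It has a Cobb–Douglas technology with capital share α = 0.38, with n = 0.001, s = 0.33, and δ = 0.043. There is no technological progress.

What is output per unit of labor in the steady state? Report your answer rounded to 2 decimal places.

At the steady state, Δk = 0, so s·k^α = (n + δ)·k.
Dividing both sides by k: k^(1−α) = s / (n + δ).
k^0.62 = 0.33 / (0.001 + 0.043) = 0.33 / 0.044 = 7.5000
k* = 7.5000^(1/0.62) ≈ 25.7863
y* = (k*)^α = 25.7863^0.38 ≈ 3.4382

y* ≈ 3.44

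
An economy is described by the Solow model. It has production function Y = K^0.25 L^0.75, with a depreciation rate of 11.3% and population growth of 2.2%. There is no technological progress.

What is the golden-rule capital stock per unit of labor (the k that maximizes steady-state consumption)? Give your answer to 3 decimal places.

The golden rule sets f'(k) = n + δ, i.e. α·k^(α−1) = n + δ.
So k^(1−α) = α / (n + δ) = 0.25 / 0.135 = 1.8519.
k_gold = 1.8519^(1/0.75) ≈ 2.2742

k_gold ≈ 2.274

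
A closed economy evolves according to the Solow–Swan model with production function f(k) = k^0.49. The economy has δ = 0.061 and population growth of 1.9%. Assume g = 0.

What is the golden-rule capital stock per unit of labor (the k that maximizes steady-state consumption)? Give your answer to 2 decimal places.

k_gold ≈ 34.94

The golden rule sets f'(k) = n + δ, i.e. α·k^(α−1) = n + δ.
So k^(1−α) = α / (n + δ) = 0.49 / 0.080 = 6.1250.
k_gold = 6.1250^(1/0.51) ≈ 34.9418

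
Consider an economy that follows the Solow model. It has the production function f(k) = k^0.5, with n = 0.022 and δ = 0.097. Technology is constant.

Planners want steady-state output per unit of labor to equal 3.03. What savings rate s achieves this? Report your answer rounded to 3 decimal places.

Steady state requires s·f(k) = (n + δ)·k, i.e. s·k^α = (n + δ)·k.
Since y* = [s/(n + δ)]^(α/(1−α)), we have s/(n + δ) = (y*)^((1−α)/α) = 3.03^1 = 3.0300.
Therefore s = 3.0300 × (n + δ) = 3.0300 × 0.119 = 0.3606.

s ≈ 0.361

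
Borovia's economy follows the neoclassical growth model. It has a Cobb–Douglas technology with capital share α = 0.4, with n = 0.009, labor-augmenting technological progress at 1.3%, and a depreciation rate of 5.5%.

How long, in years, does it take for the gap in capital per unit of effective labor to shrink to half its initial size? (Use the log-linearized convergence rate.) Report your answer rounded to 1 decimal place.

t_½ ≈ 15.0 years

Near the steady state the convergence rate is λ = (1 − α)(n + g + δ).
λ = (1 − 0.4) × 0.077 = 0.6 × 0.077 = 0.0462
Half-life = ln 2 / λ = 0.6931 / 0.0462 ≈ 15.00 years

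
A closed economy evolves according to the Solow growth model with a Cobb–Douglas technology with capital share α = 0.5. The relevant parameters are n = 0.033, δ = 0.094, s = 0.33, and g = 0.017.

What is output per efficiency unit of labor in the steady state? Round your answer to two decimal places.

Steady state requires s·f(k) = (n + g + δ)·k, i.e. s·k^α = (n + g + δ)·k.
Dividing both sides by k: k^(1−α) = s / (n + g + δ).
k^0.5 = 0.33 / (0.033 + 0.017 + 0.094) = 0.33 / 0.144 = 2.2917
k* = 2.2917^(1/0.5) ≈ 5.2519
y* = (k*)^α = 5.2519^0.5 ≈ 2.2917

y* = 2.29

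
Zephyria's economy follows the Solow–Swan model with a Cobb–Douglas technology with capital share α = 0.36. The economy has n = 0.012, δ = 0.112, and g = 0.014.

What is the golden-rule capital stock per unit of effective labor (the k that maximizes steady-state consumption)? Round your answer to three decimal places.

The golden rule sets f'(k) = n + g + δ, i.e. α·k^(α−1) = n + g + δ.
So k^(1−α) = α / (n + g + δ) = 0.36 / 0.138 = 2.6087.
k_gold = 2.6087^(1/0.64) ≈ 4.4737

k_gold ≈ 4.474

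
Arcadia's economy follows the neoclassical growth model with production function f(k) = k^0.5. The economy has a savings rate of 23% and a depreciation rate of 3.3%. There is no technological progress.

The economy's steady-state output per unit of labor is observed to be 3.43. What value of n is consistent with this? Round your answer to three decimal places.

At the steady state, Δk = 0, so s·k^α = (n + δ)·k.
Since y* = [s/(n + δ)]^(α/(1−α)), we have s/(n + δ) = (y*)^((1−α)/α) = 3.43^1 = 3.4300.
Therefore n + δ = s / 3.4300 = 0.23 / 3.4300 = 0.0671, so n = 0.0671 − 0.033 = 0.0341.

n ≈ 0.034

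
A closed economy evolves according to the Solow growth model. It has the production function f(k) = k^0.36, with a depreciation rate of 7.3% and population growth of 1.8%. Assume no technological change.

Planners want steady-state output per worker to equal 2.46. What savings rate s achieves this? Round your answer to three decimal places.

s ≈ 0.451

At the steady state, Δk = 0, so s·k^α = (n + δ)·k.
Since y* = [s/(n + δ)]^(α/(1−α)), we have s/(n + δ) = (y*)^((1−α)/α) = 2.46^1.7778 = 4.9546.
Therefore s = 4.9546 × (n + δ) = 4.9546 × 0.091 = 0.4509.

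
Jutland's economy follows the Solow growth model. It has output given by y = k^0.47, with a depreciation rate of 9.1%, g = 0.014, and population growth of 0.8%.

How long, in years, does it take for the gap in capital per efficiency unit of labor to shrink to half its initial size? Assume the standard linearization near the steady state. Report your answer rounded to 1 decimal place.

Near the steady state the convergence rate is λ = (1 − α)(n + g + δ).
λ = (1 − 0.47) × 0.113 = 0.53 × 0.113 = 0.05989
Half-life = ln 2 / λ = 0.6931 / 0.05989 ≈ 11.57 years

half-life ≈ 11.6 years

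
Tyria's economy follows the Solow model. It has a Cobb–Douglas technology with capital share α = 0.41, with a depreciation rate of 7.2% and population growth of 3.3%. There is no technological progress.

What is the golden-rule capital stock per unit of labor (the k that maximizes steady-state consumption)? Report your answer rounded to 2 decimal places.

k_gold ≈ 10.06

The golden rule sets f'(k) = n + δ, i.e. α·k^(α−1) = n + δ.
So k^(1−α) = α / (n + δ) = 0.41 / 0.105 = 3.9048.
k_gold = 3.9048^(1/0.59) ≈ 10.0626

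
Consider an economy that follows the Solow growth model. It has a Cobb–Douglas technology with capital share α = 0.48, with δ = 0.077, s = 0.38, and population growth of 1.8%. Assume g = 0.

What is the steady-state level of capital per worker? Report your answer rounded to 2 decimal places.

k* = 14.38

At the steady state, Δk = 0, so s·k^α = (n + δ)·k.
Dividing both sides by k: k^(1−α) = s / (n + δ).
k^0.52 = 0.38 / (0.018 + 0.077) = 0.38 / 0.095 = 4.0000
k* = 4.0000^(1/0.52) ≈ 14.3816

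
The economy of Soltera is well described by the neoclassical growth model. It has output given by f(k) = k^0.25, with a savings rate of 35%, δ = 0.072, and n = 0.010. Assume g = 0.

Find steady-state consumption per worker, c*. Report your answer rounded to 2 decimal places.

c* ≈ 1.05

Steady state requires s·f(k) = (n + δ)·k, i.e. s·k^α = (n + δ)·k.
Dividing both sides by k: k^(1−α) = s / (n + δ).
k^0.75 = 0.35 / (0.010 + 0.072) = 0.35 / 0.082 = 4.2683
k* = 4.2683^(1/0.75) ≈ 6.9237
y* = (k*)^α = 6.9237^0.25 ≈ 1.6221
c* = (1 − s)·y* = (1 − 0.35) × 1.6221 ≈ 1.0544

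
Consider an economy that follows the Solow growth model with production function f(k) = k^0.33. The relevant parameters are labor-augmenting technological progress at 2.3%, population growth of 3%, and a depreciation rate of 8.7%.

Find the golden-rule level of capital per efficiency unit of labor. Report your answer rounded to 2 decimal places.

The golden rule sets f'(k) = n + g + δ, i.e. α·k^(α−1) = n + g + δ.
So k^(1−α) = α / (n + g + δ) = 0.33 / 0.140 = 2.3571.
k_gold = 2.3571^(1/0.67) ≈ 3.5957

k_gold ≈ 3.60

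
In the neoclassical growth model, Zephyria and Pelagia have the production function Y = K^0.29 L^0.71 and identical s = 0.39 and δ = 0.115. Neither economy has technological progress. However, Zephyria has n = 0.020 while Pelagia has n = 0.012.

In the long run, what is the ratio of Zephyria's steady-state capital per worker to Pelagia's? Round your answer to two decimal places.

Steady-state k* = [s/(n + δ)]^(1/(1−α)), so the ratio is [ (s_Z/(n + δ)_Z) / (s_P/(n + δ)_P) ]^1.4085.
s_Z/(n + δ)_Z = 0.39/0.135 = 2.8889; s_P/(n + δ)_P = 0.39/0.127 = 3.0709.
Ratio = (2.8889/3.0709)^1.4085 = 0.9407^1.4085 ≈ 0.9175

k*_Z / k*_P ≈ 0.92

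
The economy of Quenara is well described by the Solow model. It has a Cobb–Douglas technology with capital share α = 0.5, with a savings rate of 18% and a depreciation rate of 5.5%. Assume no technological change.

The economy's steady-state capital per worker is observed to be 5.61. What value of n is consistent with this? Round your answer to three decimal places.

n ≈ 0.021

At the steady state, Δk = 0, so s·k^α = (n + δ)·k.
So s / (n + δ) = (k*)^(1−α) = 5.61^0.5 = 2.3685.
Therefore n + δ = s / 2.3685 = 0.18 / 2.3685 = 0.0760, so n = 0.0760 − 0.055 = 0.0210.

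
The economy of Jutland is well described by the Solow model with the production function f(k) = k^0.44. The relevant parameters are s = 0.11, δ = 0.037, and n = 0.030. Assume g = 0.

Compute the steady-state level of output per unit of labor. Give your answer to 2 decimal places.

y* ≈ 1.48

At the steady state, Δk = 0, so s·k^α = (n + δ)·k.
Dividing both sides by k: k^(1−α) = s / (n + δ).
k^0.56 = 0.11 / (0.030 + 0.037) = 0.11 / 0.067 = 1.6418
k* = 1.6418^(1/0.56) ≈ 2.4238
y* = (k*)^α = 2.4238^0.44 ≈ 1.4763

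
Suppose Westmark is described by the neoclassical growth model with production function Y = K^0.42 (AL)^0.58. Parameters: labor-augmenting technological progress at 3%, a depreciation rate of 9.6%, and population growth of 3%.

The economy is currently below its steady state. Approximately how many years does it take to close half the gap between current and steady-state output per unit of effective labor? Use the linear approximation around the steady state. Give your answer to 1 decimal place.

Near the steady state the convergence rate is λ = (1 − α)(n + g + δ).
λ = (1 − 0.42) × 0.156 = 0.58 × 0.156 = 0.09048
Half-life = ln 2 / λ = 0.6931 / 0.09048 ≈ 7.66 years

t_½ ≈ 7.7 years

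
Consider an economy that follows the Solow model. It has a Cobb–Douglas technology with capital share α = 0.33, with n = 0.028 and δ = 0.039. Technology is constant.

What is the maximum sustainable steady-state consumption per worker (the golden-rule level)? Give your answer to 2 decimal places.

At the golden rule, f'(k) = n + δ, so α·k^(α−1) = n + δ and k_gold = (α/(n + δ))^(1/(1−α)).
k_gold = (0.33/0.067)^(1/0.67) = 4.9254^1.4925 ≈ 10.8011
c_gold = f(k_gold) − (n + δ)·k_gold = 2.1930 − 0.067×10.8011 ≈ 1.4693

c_gold ≈ 1.47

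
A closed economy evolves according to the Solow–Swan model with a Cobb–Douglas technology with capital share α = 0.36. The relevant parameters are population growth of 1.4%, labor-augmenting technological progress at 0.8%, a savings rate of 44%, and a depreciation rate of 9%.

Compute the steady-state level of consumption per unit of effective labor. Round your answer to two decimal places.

c* ≈ 1.21

At the steady state, Δk = 0, so s·k^α = (n + g + δ)·k.
Rearranging, k^(1−α) = s / (n + g + δ).
k^0.64 = 0.44 / (0.014 + 0.008 + 0.090) = 0.44 / 0.112 = 3.9286
k* = 3.9286^(1/0.64) ≈ 8.4820
y* = (k*)^α = 8.4820^0.36 ≈ 2.1590
c* = (1 − s)·y* = (1 − 0.44) × 2.1590 ≈ 1.2090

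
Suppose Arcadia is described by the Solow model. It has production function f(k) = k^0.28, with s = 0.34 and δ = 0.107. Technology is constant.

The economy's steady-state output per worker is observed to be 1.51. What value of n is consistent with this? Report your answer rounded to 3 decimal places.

n ≈ 0.011

At the steady state, Δk = 0, so s·k^α = (n + δ)·k.
Since y* = [s/(n + δ)]^(α/(1−α)), we have s/(n + δ) = (y*)^((1−α)/α) = 1.51^2.5714 = 2.8855.
Therefore n + δ = s / 2.8855 = 0.34 / 2.8855 = 0.1178, so n = 0.1178 − 0.107 = 0.0108.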